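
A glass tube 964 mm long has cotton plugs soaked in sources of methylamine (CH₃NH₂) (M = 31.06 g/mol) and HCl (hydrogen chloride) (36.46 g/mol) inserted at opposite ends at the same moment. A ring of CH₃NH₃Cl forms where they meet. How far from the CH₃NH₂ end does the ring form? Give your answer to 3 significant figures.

Distances travelled in equal time are proportional to diffusion rates, so d_CH₃NH₂/d_HCl = √(M_HCl/M_CH₃NH₂) = √(36.46/31.06) = 1.083.
With d_CH₃NH₂ + d_HCl = 964 mm, d_HCl = 964/(1 + 1.083) = 462.7 mm.
d_CH₃NH₂ = 964 − 462.7 = 501 mm.

501 mm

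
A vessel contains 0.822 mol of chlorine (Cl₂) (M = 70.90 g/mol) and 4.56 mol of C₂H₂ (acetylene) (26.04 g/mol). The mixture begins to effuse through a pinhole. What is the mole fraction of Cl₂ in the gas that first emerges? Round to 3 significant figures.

Each component's effusion rate ∝ (its partial pressure)·(1/√M) ∝ n_i/√M_i.
So x_Cl₂ in the escaping gas = (n_Cl₂/√M_Cl₂) / Σ(n_i/√M_i)
= (0.822/√70.90) / (0.822/√70.90 + 4.56/√26.04) = 0.09762/(0.09762 + 0.8936) = 0.0985.

0.0985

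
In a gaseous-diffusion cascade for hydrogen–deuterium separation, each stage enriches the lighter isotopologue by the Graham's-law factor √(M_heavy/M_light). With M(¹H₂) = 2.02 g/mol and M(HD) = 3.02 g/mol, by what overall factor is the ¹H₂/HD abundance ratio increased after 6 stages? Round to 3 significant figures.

3.34

After 6 stages the ratio has grown by (√(3.02/2.02))^6 = (3.02/2.02)^(6/2).
= 1.49505^3 = 3.34.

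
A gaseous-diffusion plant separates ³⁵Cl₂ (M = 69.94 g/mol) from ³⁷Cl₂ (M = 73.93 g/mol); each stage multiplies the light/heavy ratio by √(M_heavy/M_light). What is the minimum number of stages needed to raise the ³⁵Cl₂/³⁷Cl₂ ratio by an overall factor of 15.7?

With α = √(73.93/69.94) per stage, ln α = ½ ln(1.05705) = 0.02774.
Need α^N ≥ 15.7 ⇒ N ≥ ln(15.7) / ln α = 2.754 / 0.02774 = 99.27.
Rounding up, N = 100 stages.

100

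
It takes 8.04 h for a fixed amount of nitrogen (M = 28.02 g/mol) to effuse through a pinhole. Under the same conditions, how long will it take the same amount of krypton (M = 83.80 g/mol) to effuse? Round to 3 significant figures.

From Graham's law, t_Kr/t_N₂ = √(M_Kr/M_N₂) = √(83.80/28.02) = √2.991 = 1.729.
So the time for Kr is 8.04 × 1.729 = 13.9 h.

13.9 h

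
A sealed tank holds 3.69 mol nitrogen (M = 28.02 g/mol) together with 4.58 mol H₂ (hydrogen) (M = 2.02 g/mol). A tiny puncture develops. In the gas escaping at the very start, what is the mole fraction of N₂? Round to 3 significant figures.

0.178

Rate_i ∝ x_i/√M_i (Graham's law weighted by mole fraction), so the effusate composition follows n_i/√M_i.
x_N₂(eff) = (n_N₂/√M_N₂) / (n_N₂/√M_N₂ + n_H₂/√M_H₂)
= (3.69/√28.02) / (3.69/√28.02 + 4.58/√2.02) = 0.6971/(0.6971 + 3.222) = 0.178.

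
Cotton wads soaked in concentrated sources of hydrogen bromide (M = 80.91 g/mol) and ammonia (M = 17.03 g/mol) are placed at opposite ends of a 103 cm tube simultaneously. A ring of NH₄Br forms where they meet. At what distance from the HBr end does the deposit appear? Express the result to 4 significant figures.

32.39 cm

Graham's law gives d_HBr/d_NH₃ = rate_HBr/rate_NH₃ = √(M_NH₃/M_HBr) = √(17.03/80.91) = 0.4588.
With d_HBr + d_NH₃ = 103 cm, d_NH₃ = 103/(1 + 0.4588) = 70.61 cm.
d_HBr = 103 − 70.61 = 32.39 cm.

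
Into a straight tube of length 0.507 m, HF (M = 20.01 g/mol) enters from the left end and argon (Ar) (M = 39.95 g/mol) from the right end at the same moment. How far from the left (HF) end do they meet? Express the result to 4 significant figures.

The fronts meet when d_HF + d_Ar = L with d_HF/d_Ar = √(M_Ar/M_HF) (Graham's law). Here √(M_Ar/M_HF) = √(39.95/20.01) = 1.413.
With d_HF + d_Ar = 0.507 m, d_Ar = 0.507/(1 + 1.413) = 0.2101 m.
d_HF = 0.507 − 0.2101 = 0.2969 m.

0.2969 m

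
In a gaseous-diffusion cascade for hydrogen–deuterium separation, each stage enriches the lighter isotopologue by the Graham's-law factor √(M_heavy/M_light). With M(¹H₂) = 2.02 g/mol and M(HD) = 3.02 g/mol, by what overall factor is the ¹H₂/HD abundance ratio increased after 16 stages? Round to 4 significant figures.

After 16 stages the ratio has grown by (√(3.02/2.02))^16 = (3.02/2.02)^(16/2).
= 1.49505^8 = 24.96.

24.96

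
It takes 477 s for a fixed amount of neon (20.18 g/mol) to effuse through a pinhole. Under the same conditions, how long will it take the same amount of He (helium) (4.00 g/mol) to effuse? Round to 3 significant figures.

212 s

By Graham's law, t_He/t_Ne = √(M_He/M_Ne) = √(4.00/20.18) = √0.1982 = 0.4452.
So the time for He is 477 × 0.4452 = 212 s.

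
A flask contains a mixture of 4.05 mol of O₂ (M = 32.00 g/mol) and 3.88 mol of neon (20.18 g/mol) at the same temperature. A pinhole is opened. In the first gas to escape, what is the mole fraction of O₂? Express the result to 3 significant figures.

Effusion rate of each component ∝ n_i/√M_i (partial pressure × 1/√M).
So x_O₂ in the escaping gas = (n_O₂/√M_O₂) / Σ(n_i/√M_i)
= (4.05/√32.00) / (4.05/√32.00 + 3.88/√20.18) = 0.7159/(0.7159 + 0.8637) = 0.453.

0.453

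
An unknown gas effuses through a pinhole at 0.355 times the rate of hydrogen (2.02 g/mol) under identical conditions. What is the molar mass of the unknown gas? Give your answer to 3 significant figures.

16.0 g/mol

Since effusion rate ∝ 1/√M, rate_X/rate_H₂ = √(M_H₂/M_X).
0.355 = √(2.02/M_X)
M_X = 2.02 / 0.355² = 2.02 / 0.1260 = 16.0 g/mol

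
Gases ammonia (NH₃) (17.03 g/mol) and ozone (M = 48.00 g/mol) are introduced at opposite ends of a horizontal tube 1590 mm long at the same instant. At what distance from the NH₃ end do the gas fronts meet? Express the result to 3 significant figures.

The fronts meet when d_NH₃ + d_O₃ = L with d_NH₃/d_O₃ = √(M_O₃/M_NH₃) (Graham's law). Here √(M_O₃/M_NH₃) = √(48.00/17.03) = 1.679.
With d_NH₃ + d_O₃ = 1590 mm, d_O₃ = 1590/(1 + 1.679) = 593.5 mm.
d_NH₃ = 1590 − 593.5 = 996 mm.

996 mm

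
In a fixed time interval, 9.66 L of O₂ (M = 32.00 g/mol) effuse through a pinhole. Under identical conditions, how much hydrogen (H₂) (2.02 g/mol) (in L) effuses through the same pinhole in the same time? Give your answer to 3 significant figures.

38.4 L

By Graham's law, rate_H₂/rate_O₂ = √(M_O₂/M_H₂) = √(32.00/2.02) = √15.84 = 3.980.
So the volume for H₂ is 9.66 × 3.980 = 38.4 L.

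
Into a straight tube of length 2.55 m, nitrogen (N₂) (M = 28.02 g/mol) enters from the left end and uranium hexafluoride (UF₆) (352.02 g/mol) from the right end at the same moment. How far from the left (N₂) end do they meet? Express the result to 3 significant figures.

In equal time, each gas travels a distance ∝ its rate ∝ 1/√M, so d_N₂/d_UF₆ = √(M_UF₆/M_N₂) = √(352.02/28.02) = 3.544.
With d_N₂ + d_UF₆ = 2.55 m, d_UF₆ = 2.55/(1 + 3.544) = 0.5611 m.
d_N₂ = 2.55 − 0.5611 = 1.99 m.

1.99 m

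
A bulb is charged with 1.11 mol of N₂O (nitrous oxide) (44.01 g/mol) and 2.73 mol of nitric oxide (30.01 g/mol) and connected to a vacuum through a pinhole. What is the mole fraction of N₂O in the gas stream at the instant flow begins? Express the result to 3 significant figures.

0.251

Effusion rate of each component ∝ n_i/√M_i (partial pressure × 1/√M).
x_N₂O(eff) = (n_N₂O/√M_N₂O) / (n_N₂O/√M_N₂O + n_NO/√M_NO)
= (1.11/√44.01) / (1.11/√44.01 + 2.73/√30.01) = 0.1673/(0.1673 + 0.4983) = 0.251.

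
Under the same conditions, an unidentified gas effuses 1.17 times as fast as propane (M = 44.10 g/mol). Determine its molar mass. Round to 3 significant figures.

From Graham's law, rate_X/rate_C₃H₈ = √(M_C₃H₈/M_X).
1.17 = √(44.10/M_X)
M_X = 44.10 / 1.17² = 44.10 / 1.369 = 32.2 g/mol

32.2 g/mol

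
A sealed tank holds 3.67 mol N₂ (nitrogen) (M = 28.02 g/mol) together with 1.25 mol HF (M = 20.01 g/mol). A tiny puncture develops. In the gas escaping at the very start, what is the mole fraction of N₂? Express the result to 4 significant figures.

Effusion rate of each component ∝ n_i/√M_i (partial pressure × 1/√M).
Mole fraction of N₂ in the effusate = (n_N₂/√M_N₂) / (n_N₂/√M_N₂ + n_HF/√M_HF)
= (3.67/√28.02) / (3.67/√28.02 + 1.25/√20.01) = 0.6933/(0.6933 + 0.2794) = 0.7127.

0.7127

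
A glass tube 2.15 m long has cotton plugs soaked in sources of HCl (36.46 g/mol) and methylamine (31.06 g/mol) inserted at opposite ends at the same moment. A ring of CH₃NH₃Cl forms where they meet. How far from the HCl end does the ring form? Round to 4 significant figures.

1.032 m

The fronts meet when d_HCl + d_CH₃NH₂ = L with d_HCl/d_CH₃NH₂ = √(M_CH₃NH₂/M_HCl) (Graham's law). Here √(M_CH₃NH₂/M_HCl) = √(31.06/36.46) = 0.9230.
With d_HCl + d_CH₃NH₂ = 2.15 m, d_CH₃NH₂ = 2.15/(1 + 0.9230) = 1.118 m.
d_HCl = 2.15 − 1.118 = 1.032 m.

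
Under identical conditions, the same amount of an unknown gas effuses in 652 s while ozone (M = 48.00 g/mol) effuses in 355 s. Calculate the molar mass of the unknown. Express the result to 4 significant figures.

Using Graham's law: t_X/t_O₃ = √(M_X/M_O₃).
652/355 = 1.837 = √(M_X/48.00)
M_X = 48.00 × 1.837² = 48.00 × 3.373 = 161.9 g/mol

161.9 g/mol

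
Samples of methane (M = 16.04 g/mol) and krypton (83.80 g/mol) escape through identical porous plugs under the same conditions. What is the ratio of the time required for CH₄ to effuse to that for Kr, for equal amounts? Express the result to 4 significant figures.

From Graham's law, t_CH₄/t_Kr = √(M_CH₄/M_Kr) = √(16.04/83.80) = √0.1914 = 0.4375.

0.4375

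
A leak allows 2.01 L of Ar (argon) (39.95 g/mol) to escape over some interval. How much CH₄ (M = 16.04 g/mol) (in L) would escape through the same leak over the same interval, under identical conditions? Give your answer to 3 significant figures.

3.17 L

By Graham's law, rate_CH₄/rate_Ar = √(M_Ar/M_CH₄) = √(39.95/16.04) = √2.491 = 1.578.
So the volume for CH₄ is 2.01 × 1.578 = 3.17 L.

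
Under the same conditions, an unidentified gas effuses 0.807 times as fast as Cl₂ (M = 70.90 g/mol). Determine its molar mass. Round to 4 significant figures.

108.9 g/mol

From Graham's law, rate_X/rate_Cl₂ = √(M_Cl₂/M_X).
0.807 = √(70.90/M_X)
M_X = 70.90 / 0.807² = 70.90 / 0.6512 = 108.9 g/mol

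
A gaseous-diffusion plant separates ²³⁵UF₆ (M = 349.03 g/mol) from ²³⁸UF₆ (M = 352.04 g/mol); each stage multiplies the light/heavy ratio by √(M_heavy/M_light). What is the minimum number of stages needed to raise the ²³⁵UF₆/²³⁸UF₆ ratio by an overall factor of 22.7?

With α = √(352.04/349.03) per stage, ln α = ½ ln(1.00862) = 0.004293.
Need α^N ≥ 22.7 ⇒ N ≥ ln(22.7) / ln α = 3.122 / 0.004293 = 727.24.
Rounding up, N = 728 stages.

728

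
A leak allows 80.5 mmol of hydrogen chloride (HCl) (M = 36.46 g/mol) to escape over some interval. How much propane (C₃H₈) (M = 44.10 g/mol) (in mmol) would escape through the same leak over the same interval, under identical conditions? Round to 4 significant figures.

73.20 mmol

Graham's law gives rate_C₃H₈/rate_HCl = √(M_HCl/M_C₃H₈) = √(36.46/44.10) = √0.8268 = 0.9093.
So the amount for C₃H₈ is 80.5 × 0.9093 = 73.20 mmol.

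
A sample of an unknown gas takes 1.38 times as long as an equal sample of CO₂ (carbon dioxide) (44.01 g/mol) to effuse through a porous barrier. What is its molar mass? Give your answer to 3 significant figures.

83.8 g/mol

Graham's law gives t_X/t_CO₂ = √(M_X/M_CO₂).
1.38 = √(M_X/44.01)
M_X = 44.01 × 1.38² = 44.01 × 1.904 = 83.8 g/mol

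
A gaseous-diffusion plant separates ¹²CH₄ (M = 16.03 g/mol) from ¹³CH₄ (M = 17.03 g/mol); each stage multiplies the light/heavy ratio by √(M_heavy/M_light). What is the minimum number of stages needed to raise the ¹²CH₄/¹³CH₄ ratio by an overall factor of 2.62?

With α = √(17.03/16.03) per stage, ln α = ½ ln(1.06238) = 0.03026.
Need α^N ≥ 2.62 ⇒ N ≥ ln(2.62) / ln α = 0.9632 / 0.03026 = 31.83.
So at least 32 stages are needed.

32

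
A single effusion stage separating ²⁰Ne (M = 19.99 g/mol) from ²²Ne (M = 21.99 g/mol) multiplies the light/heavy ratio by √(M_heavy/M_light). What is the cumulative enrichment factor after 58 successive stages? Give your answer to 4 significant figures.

15.88

Overall factor = α^58 with α = √(21.99/19.99), i.e. (21.99/19.99)^(58/2).
= 1.10005^29 = 15.88.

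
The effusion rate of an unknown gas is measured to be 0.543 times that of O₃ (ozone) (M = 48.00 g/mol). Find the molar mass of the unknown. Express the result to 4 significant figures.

162.8 g/mol

From Graham's law, rate_X/rate_O₃ = √(M_O₃/M_X).
0.543 = √(48.00/M_X)
M_X = 48.00 / 0.543² = 48.00 / 0.2948 = 162.8 g/mol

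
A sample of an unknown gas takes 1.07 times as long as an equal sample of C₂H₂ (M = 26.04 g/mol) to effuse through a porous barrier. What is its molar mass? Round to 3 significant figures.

From Graham's law, t_X/t_C₂H₂ = √(M_X/M_C₂H₂).
1.07 = √(M_X/26.04)
M_X = 26.04 × 1.07² = 26.04 × 1.145 = 29.8 g/mol

29.8 g/mol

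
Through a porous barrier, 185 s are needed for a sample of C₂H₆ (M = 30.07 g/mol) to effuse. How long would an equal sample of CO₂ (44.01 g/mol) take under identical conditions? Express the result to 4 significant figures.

Since effusion rate ∝ 1/√M, t_CO₂/t_C₂H₆ = √(M_CO₂/M_C₂H₆) = √(44.01/30.07) = √1.464 = 1.210.
So the time for CO₂ is 185 × 1.210 = 223.8 s.

223.8 s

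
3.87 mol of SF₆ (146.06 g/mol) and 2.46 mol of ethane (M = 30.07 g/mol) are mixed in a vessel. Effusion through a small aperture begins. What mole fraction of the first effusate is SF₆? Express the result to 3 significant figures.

Rate_i ∝ x_i/√M_i (Graham's law weighted by mole fraction), so the effusate composition follows n_i/√M_i.
Mole fraction of SF₆ in the effusate = (n_SF₆/√M_SF₆) / (n_SF₆/√M_SF₆ + n_C₂H₆/√M_C₂H₆)
= (3.87/√146.06) / (3.87/√146.06 + 2.46/√30.07) = 0.3202/(0.3202 + 0.4486) = 0.417.

0.417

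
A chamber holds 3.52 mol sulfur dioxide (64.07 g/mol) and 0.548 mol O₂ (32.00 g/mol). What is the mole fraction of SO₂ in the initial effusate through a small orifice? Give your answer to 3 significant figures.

0.819

The effusion rate of species i is ∝ p_i/√M_i ∝ n_i/√M_i.
x_SO₂(eff) = (n_SO₂/√M_SO₂) / (n_SO₂/√M_SO₂ + n_O₂/√M_O₂)
= (3.52/√64.07) / (3.52/√64.07 + 0.548/√32.00) = 0.4398/(0.4398 + 0.09687) = 0.819.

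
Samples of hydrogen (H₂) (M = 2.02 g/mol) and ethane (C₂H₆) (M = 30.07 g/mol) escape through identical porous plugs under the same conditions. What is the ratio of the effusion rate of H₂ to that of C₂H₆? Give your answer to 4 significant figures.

3.858

By Graham's law, rate_H₂/rate_C₂H₆ = √(M_C₂H₆/M_H₂) = √(30.07/2.02) = √14.89 = 3.858.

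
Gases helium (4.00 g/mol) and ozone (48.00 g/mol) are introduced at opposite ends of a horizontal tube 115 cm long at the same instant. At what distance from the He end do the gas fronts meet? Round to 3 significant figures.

The fronts meet when d_He + d_O₃ = L with d_He/d_O₃ = √(M_O₃/M_He) (Graham's law). Here √(M_O₃/M_He) = √(48.00/4.00) = 3.464.
With d_He + d_O₃ = 115 cm, d_O₃ = 115/(1 + 3.464) = 25.76 cm.
d_He = 115 − 25.76 = 89.2 cm.

89.2 cm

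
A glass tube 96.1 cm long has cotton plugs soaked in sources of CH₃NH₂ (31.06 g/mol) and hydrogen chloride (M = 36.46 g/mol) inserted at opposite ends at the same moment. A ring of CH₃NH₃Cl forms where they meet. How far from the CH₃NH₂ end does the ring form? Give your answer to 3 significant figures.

50.0 cm

Graham's law gives d_CH₃NH₂/d_HCl = rate_CH₃NH₂/rate_HCl = √(M_HCl/M_CH₃NH₂) = √(36.46/31.06) = 1.083.
With d_CH₃NH₂ + d_HCl = 96.1 cm, d_HCl = 96.1/(1 + 1.083) = 46.13 cm.
d_CH₃NH₂ = 96.1 − 46.13 = 50.0 cm.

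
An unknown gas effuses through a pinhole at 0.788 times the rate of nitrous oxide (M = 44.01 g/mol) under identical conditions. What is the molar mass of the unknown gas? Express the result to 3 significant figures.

70.9 g/mol

By Graham's law, rate_X/rate_N₂O = √(M_N₂O/M_X).
0.788 = √(44.01/M_X)
M_X = 44.01 / 0.788² = 44.01 / 0.6209 = 70.9 g/mol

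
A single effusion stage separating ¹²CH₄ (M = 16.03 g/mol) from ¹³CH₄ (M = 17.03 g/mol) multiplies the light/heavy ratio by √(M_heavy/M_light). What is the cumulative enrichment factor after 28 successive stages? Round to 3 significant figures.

2.33

Overall factor = α^28 with α = √(17.03/16.03), i.e. (17.03/16.03)^(28/2).
= 1.06238^14 = 2.33.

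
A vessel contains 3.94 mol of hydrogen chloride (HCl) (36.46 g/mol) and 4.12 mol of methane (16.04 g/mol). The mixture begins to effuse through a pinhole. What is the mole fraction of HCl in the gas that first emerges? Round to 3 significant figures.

0.388

Each component's effusion rate ∝ (its partial pressure)·(1/√M) ∝ n_i/√M_i.
x_HCl(eff) = (n_HCl/√M_HCl) / (n_HCl/√M_HCl + n_CH₄/√M_CH₄)
= (3.94/√36.46) / (3.94/√36.46 + 4.12/√16.04) = 0.6525/(0.6525 + 1.029) = 0.388.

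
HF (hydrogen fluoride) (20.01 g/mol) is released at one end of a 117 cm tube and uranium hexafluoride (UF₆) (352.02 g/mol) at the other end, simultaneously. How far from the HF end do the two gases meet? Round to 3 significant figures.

94.5 cm

Graham's law gives d_HF/d_UF₆ = rate_HF/rate_UF₆ = √(M_UF₆/M_HF) = √(352.02/20.01) = 4.194.
With d_HF + d_UF₆ = 117 cm, d_UF₆ = 117/(1 + 4.194) = 22.52 cm.
d_HF = 117 − 22.52 = 94.5 cm.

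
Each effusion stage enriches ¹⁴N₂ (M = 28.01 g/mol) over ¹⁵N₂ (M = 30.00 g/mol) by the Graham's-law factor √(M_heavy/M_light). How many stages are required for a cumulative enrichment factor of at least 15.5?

Single-stage factor α = √(30.00/28.01), so ln α = ½ ln(1.07105) = 0.03432.
Need α^N ≥ 15.5 ⇒ N ≥ ln(15.5) / ln α = 2.741 / 0.03432 = 79.87.
Minimum whole number of stages: N = 80.

80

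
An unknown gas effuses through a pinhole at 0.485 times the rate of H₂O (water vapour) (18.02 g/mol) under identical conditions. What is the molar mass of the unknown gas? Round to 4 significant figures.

76.61 g/mol

By Graham's law, rate_X/rate_H₂O = √(M_H₂O/M_X).
0.485 = √(18.02/M_X)
M_X = 18.02 / 0.485² = 18.02 / 0.2352 = 76.61 g/mol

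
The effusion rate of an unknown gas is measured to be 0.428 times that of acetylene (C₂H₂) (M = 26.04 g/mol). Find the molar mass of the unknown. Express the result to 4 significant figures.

142.2 g/mol

Since effusion rate ∝ 1/√M, rate_X/rate_C₂H₂ = √(M_C₂H₂/M_X).
0.428 = √(26.04/M_X)
M_X = 26.04 / 0.428² = 26.04 / 0.1832 = 142.2 g/mol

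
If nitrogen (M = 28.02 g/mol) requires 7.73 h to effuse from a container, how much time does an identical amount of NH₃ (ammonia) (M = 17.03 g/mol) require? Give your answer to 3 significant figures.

6.03 h

Using Graham's law: t_NH₃/t_N₂ = √(M_NH₃/M_N₂) = √(17.03/28.02) = √0.6078 = 0.7796.
So the time for NH₃ is 7.73 × 0.7796 = 6.03 h.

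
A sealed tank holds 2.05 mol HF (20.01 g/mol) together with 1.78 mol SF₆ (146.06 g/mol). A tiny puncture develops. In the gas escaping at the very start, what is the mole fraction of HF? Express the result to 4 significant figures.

0.7568

Rate_i ∝ x_i/√M_i (Graham's law weighted by mole fraction), so the effusate composition follows n_i/√M_i.
Mole fraction of HF in the effusate = (n_HF/√M_HF) / (n_HF/√M_HF + n_SF₆/√M_SF₆)
= (2.05/√20.01) / (2.05/√20.01 + 1.78/√146.06) = 0.4583/(0.4583 + 0.1473) = 0.7568.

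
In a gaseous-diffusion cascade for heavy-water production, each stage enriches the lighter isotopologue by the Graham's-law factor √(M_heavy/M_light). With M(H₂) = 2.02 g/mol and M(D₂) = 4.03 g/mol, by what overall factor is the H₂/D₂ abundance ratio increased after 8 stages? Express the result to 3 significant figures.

Each stage multiplies the ratio by α = √(4.03/2.02), so after 8 stages the overall factor is α^8 = (4.03/2.02)^(8/2).
= 1.99505^4 = 15.8.

15.8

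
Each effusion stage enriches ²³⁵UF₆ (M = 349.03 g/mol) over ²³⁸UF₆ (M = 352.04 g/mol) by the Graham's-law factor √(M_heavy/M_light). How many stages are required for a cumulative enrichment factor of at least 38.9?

853

Single-stage factor α = √(352.04/349.03), so ln α = ½ ln(1.00862) = 0.004293.
Need α^N ≥ 38.9 ⇒ N ≥ ln(38.9) / ln α = 3.661 / 0.004293 = 852.69.
Rounding up, N = 853 stages.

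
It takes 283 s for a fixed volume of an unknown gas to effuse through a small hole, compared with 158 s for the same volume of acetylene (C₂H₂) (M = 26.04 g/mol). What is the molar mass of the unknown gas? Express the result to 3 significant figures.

83.5 g/mol

From Graham's law, t_X/t_C₂H₂ = √(M_X/M_C₂H₂).
283/158 = 1.791 = √(M_X/26.04)
M_X = 26.04 × 1.791² = 26.04 × 3.208 = 83.5 g/mol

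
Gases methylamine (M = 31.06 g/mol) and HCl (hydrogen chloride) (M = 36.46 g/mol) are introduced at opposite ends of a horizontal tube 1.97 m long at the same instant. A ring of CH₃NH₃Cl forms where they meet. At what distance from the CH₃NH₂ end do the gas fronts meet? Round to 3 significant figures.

1.02 m

In equal time, each gas travels a distance ∝ its rate ∝ 1/√M, so d_CH₃NH₂/d_HCl = √(M_HCl/M_CH₃NH₂) = √(36.46/31.06) = 1.083.
With d_CH₃NH₂ + d_HCl = 1.97 m, d_HCl = 1.97/(1 + 1.083) = 0.9455 m.
d_CH₃NH₂ = 1.97 − 0.9455 = 1.02 m.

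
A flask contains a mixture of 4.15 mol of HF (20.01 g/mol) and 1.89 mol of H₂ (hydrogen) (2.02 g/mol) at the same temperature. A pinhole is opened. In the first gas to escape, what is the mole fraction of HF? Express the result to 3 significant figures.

0.411

Rate_i ∝ x_i/√M_i (Graham's law weighted by mole fraction), so the effusate composition follows n_i/√M_i.
So x_HF in the escaping gas = (n_HF/√M_HF) / Σ(n_i/√M_i)
= (4.15/√20.01) / (4.15/√20.01 + 1.89/√2.02) = 0.9277/(0.9277 + 1.330) = 0.411.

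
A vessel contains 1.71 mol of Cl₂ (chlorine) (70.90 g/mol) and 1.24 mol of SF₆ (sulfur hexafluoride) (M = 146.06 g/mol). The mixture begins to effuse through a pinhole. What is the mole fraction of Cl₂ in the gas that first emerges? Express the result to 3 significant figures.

0.664

The effusion rate of species i is ∝ p_i/√M_i ∝ n_i/√M_i.
x_Cl₂(eff) = (n_Cl₂/√M_Cl₂) / (n_Cl₂/√M_Cl₂ + n_SF₆/√M_SF₆)
= (1.71/√70.90) / (1.71/√70.90 + 1.24/√146.06) = 0.2031/(0.2031 + 0.1026) = 0.664.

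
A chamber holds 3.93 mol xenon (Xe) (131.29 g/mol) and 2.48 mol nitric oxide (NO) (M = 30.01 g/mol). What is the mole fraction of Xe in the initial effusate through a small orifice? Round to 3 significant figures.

0.431

Rate_i ∝ x_i/√M_i (Graham's law weighted by mole fraction), so the effusate composition follows n_i/√M_i.
Mole fraction of Xe in the effusate = (n_Xe/√M_Xe) / (n_Xe/√M_Xe + n_NO/√M_NO)
= (3.93/√131.29) / (3.93/√131.29 + 2.48/√30.01) = 0.3430/(0.3430 + 0.4527) = 0.431.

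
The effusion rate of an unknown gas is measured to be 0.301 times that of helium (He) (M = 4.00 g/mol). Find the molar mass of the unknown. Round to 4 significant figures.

Since effusion rate ∝ 1/√M, rate_X/rate_He = √(M_He/M_X).
0.301 = √(4.00/M_X)
M_X = 4.00 / 0.301² = 4.00 / 0.09060 = 44.15 g/mol

44.15 g/mol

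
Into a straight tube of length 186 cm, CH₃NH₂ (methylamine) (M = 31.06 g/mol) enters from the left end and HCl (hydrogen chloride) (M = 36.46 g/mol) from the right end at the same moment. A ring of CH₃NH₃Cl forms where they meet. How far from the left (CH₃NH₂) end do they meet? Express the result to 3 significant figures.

In equal time, each gas travels a distance ∝ its rate ∝ 1/√M, so d_CH₃NH₂/d_HCl = √(M_HCl/M_CH₃NH₂) = √(36.46/31.06) = 1.083.
With d_CH₃NH₂ + d_HCl = 186 cm, d_HCl = 186/(1 + 1.083) = 89.28 cm.
d_CH₃NH₂ = 186 − 89.28 = 96.7 cm.

96.7 cm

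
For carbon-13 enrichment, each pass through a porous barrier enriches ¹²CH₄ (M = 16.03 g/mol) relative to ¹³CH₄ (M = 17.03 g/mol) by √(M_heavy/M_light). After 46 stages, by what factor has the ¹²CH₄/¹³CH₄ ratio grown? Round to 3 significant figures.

4.02

Each stage multiplies the ratio by α = √(17.03/16.03), so after 46 stages the overall factor is α^46 = (17.03/16.03)^(46/2).
= 1.06238^23 = 4.02.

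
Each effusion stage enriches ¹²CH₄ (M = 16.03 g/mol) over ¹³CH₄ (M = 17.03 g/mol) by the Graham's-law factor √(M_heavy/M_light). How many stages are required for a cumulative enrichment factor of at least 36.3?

119

Single-stage factor α = √(17.03/16.03), so ln α = ½ ln(1.06238) = 0.03026.
Need α^N ≥ 36.3 ⇒ N ≥ ln(36.3) / ln α = 3.592 / 0.03026 = 118.71.
Rounding up, N = 119 stages.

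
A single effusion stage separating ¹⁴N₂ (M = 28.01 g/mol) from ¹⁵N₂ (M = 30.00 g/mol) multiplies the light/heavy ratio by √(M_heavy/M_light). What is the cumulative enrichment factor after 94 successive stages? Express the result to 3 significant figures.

25.2

Each stage multiplies the ratio by α = √(30.00/28.01), so after 94 stages the overall factor is α^94 = (30.00/28.01)^(94/2).
= 1.07105^47 = 25.2.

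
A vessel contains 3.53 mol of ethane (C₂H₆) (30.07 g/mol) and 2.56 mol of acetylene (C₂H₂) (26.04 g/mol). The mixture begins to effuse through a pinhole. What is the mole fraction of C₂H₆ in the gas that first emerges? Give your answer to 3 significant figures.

0.562

Effusion rate of each component ∝ n_i/√M_i (partial pressure × 1/√M).
x_C₂H₆(eff) = (n_C₂H₆/√M_C₂H₆) / (n_C₂H₆/√M_C₂H₆ + n_C₂H₂/√M_C₂H₂)
= (3.53/√30.07) / (3.53/√30.07 + 2.56/√26.04) = 0.6437/(0.6437 + 0.5017) = 0.562.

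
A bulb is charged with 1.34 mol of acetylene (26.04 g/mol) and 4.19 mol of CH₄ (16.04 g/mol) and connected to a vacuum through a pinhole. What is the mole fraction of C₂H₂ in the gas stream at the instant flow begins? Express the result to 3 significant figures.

0.201

Effusion rate of each component ∝ n_i/√M_i (partial pressure × 1/√M).
Mole fraction of C₂H₂ in the effusate = (n_C₂H₂/√M_C₂H₂) / (n_C₂H₂/√M_C₂H₂ + n_CH₄/√M_CH₄)
= (1.34/√26.04) / (1.34/√26.04 + 4.19/√16.04) = 0.2626/(0.2626 + 1.046) = 0.201.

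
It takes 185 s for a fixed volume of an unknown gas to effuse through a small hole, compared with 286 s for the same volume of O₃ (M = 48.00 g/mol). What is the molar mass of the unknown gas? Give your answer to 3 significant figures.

20.1 g/mol

By Graham's law, t_X/t_O₃ = √(M_X/M_O₃).
185/286 = 0.6469 = √(M_X/48.00)
M_X = 48.00 × 0.6469² = 48.00 × 0.4184 = 20.1 g/mol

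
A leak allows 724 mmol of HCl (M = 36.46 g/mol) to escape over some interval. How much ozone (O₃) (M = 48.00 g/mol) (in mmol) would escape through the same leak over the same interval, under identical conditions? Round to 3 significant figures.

631 mmol

From Graham's law, rate_O₃/rate_HCl = √(M_HCl/M_O₃) = √(36.46/48.00) = √0.7596 = 0.8715.
So the amount for O₃ is 724 × 0.8715 = 631 mmol.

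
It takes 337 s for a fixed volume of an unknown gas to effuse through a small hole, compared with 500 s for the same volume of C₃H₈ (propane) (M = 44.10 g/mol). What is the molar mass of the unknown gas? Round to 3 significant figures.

From Graham's law, t_X/t_C₃H₈ = √(M_X/M_C₃H₈).
337/500 = 0.6740 = √(M_X/44.10)
M_X = 44.10 × 0.6740² = 44.10 × 0.4543 = 20.0 g/mol

20.0 g/mol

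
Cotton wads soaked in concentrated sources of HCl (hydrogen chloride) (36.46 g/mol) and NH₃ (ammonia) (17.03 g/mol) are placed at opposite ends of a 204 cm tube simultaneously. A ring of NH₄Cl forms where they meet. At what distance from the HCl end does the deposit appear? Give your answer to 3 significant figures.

Graham's law gives d_HCl/d_NH₃ = rate_HCl/rate_NH₃ = √(M_NH₃/M_HCl) = √(17.03/36.46) = 0.6834.
With d_HCl + d_NH₃ = 204 cm, d_NH₃ = 204/(1 + 0.6834) = 121.2 cm.
d_HCl = 204 − 121.2 = 82.8 cm.

82.8 cm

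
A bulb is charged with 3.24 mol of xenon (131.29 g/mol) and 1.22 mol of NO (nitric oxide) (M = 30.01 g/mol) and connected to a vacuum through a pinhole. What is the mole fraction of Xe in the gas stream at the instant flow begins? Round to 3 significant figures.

0.559

Each component's effusion rate ∝ (its partial pressure)·(1/√M) ∝ n_i/√M_i.
So x_Xe in the escaping gas = (n_Xe/√M_Xe) / Σ(n_i/√M_i)
= (3.24/√131.29) / (3.24/√131.29 + 1.22/√30.01) = 0.2828/(0.2828 + 0.2227) = 0.559.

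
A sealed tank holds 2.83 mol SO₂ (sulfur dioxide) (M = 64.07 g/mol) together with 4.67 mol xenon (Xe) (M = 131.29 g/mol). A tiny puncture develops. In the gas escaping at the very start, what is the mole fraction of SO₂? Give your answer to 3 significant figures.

Each component's effusion rate ∝ (its partial pressure)·(1/√M) ∝ n_i/√M_i.
x_SO₂(eff) = (n_SO₂/√M_SO₂) / (n_SO₂/√M_SO₂ + n_Xe/√M_Xe)
= (2.83/√64.07) / (2.83/√64.07 + 4.67/√131.29) = 0.3536/(0.3536 + 0.4076) = 0.465.

0.465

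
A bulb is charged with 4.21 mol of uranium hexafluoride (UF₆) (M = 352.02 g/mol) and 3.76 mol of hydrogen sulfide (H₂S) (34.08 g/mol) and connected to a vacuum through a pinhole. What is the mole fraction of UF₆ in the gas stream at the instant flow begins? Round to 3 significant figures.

Each component's effusion rate ∝ (its partial pressure)·(1/√M) ∝ n_i/√M_i.
So x_UF₆ in the escaping gas = (n_UF₆/√M_UF₆) / Σ(n_i/√M_i)
= (4.21/√352.02) / (4.21/√352.02 + 3.76/√34.08) = 0.2244/(0.2244 + 0.6441) = 0.258.

0.258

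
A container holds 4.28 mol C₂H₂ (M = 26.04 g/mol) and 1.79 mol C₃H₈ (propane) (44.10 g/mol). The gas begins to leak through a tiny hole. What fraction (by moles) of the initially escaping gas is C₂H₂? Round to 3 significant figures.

The effusion rate of species i is ∝ p_i/√M_i ∝ n_i/√M_i.
x_C₂H₂(eff) = (n_C₂H₂/√M_C₂H₂) / (n_C₂H₂/√M_C₂H₂ + n_C₃H₈/√M_C₃H₈)
= (4.28/√26.04) / (4.28/√26.04 + 1.79/√44.10) = 0.8387/(0.8387 + 0.2695) = 0.757.

0.757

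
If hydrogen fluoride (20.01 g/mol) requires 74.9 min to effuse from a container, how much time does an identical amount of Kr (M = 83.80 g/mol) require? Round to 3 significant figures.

153 min

Using Graham's law: t_Kr/t_HF = √(M_Kr/M_HF) = √(83.80/20.01) = √4.188 = 2.046.
So the time for Kr is 74.9 × 2.046 = 153 min.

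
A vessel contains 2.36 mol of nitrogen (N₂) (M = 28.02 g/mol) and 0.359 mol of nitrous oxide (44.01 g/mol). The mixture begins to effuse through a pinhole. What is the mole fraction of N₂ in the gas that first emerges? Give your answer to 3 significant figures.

Each component's effusion rate ∝ (its partial pressure)·(1/√M) ∝ n_i/√M_i.
So x_N₂ in the escaping gas = (n_N₂/√M_N₂) / Σ(n_i/√M_i)
= (2.36/√28.02) / (2.36/√28.02 + 0.359/√44.01) = 0.4458/(0.4458 + 0.05412) = 0.892.

0.892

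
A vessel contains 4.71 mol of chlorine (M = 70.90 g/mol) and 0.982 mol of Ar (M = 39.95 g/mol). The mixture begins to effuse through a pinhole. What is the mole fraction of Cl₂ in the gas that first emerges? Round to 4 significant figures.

The effusion rate of species i is ∝ p_i/√M_i ∝ n_i/√M_i.
x_Cl₂(eff) = (n_Cl₂/√M_Cl₂) / (n_Cl₂/√M_Cl₂ + n_Ar/√M_Ar)
= (4.71/√70.90) / (4.71/√70.90 + 0.982/√39.95) = 0.5594/(0.5594 + 0.1554) = 0.7826.

0.7826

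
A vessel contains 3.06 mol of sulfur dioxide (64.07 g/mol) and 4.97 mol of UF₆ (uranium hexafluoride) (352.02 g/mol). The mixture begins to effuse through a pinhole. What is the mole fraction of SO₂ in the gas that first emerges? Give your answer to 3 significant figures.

0.591

Rate_i ∝ x_i/√M_i (Graham's law weighted by mole fraction), so the effusate composition follows n_i/√M_i.
Mole fraction of SO₂ in the effusate = (n_SO₂/√M_SO₂) / (n_SO₂/√M_SO₂ + n_UF₆/√M_UF₆)
= (3.06/√64.07) / (3.06/√64.07 + 4.97/√352.02) = 0.3823/(0.3823 + 0.2649) = 0.591.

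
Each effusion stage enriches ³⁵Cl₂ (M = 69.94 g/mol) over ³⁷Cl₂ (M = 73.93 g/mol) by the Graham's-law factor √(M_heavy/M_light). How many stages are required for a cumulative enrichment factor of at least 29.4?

122

Per stage α = (73.93/69.94)^(1/2) = 1.05705^0.5, giving ln α = 0.02774.
Need α^N ≥ 29.4 ⇒ N ≥ ln(29.4) / ln α = 3.381 / 0.02774 = 121.88.
So at least 122 stages are needed.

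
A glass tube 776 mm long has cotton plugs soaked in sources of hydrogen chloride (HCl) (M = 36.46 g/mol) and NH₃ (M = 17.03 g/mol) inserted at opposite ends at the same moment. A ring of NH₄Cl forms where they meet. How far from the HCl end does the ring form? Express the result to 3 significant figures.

Graham's law gives d_HCl/d_NH₃ = rate_HCl/rate_NH₃ = √(M_NH₃/M_HCl) = √(17.03/36.46) = 0.6834.
With d_HCl + d_NH₃ = 776 mm, d_NH₃ = 776/(1 + 0.6834) = 461.0 mm.
d_HCl = 776 − 461.0 = 315 mm.

315 mm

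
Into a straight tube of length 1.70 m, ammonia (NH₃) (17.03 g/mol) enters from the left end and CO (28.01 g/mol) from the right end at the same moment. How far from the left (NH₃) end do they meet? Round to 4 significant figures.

0.9552 m

Graham's law gives d_NH₃/d_CO = rate_NH₃/rate_CO = √(M_CO/M_NH₃) = √(28.01/17.03) = 1.282.
With d_NH₃ + d_CO = 1.70 m, d_CO = 1.70/(1 + 1.282) = 0.7448 m.
d_NH₃ = 1.70 − 0.7448 = 0.9552 m.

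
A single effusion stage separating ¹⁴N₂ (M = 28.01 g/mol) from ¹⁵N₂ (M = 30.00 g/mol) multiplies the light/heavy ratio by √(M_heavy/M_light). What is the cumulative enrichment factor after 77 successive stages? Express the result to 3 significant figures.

After 77 stages the ratio has grown by (√(30.00/28.01))^77 = (30.00/28.01)^(77/2).
= 1.07105^(77/2) = 14.0.

14.0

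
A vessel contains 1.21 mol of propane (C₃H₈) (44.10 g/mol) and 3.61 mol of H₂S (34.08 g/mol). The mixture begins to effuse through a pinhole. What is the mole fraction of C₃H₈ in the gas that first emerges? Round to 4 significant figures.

Rate_i ∝ x_i/√M_i (Graham's law weighted by mole fraction), so the effusate composition follows n_i/√M_i.
x_C₃H₈(eff) = (n_C₃H₈/√M_C₃H₈) / (n_C₃H₈/√M_C₃H₈ + n_H₂S/√M_H₂S)
= (1.21/√44.10) / (1.21/√44.10 + 3.61/√34.08) = 0.1822/(0.1822 + 0.6184) = 0.2276.

0.2276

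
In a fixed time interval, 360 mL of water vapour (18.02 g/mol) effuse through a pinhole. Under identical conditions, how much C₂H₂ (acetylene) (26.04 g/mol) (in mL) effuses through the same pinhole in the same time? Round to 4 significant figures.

From Graham's law, rate_C₂H₂/rate_H₂O = √(M_H₂O/M_C₂H₂) = √(18.02/26.04) = √0.6920 = 0.8319.
So the volume for C₂H₂ is 360 × 0.8319 = 299.5 mL.

299.5 mL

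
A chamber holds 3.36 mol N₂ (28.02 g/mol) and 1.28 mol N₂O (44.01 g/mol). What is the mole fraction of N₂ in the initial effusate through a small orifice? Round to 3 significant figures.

0.767

Each component's effusion rate ∝ (its partial pressure)·(1/√M) ∝ n_i/√M_i.
Mole fraction of N₂ in the effusate = (n_N₂/√M_N₂) / (n_N₂/√M_N₂ + n_N₂O/√M_N₂O)
= (3.36/√28.02) / (3.36/√28.02 + 1.28/√44.01) = 0.6348/(0.6348 + 0.1929) = 0.767.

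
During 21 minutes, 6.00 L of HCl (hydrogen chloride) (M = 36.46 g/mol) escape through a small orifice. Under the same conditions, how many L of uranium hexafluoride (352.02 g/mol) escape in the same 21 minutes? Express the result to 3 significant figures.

1.93 L

Using Graham's law: rate_UF₆/rate_HCl = √(M_HCl/M_UF₆) = √(36.46/352.02) = √0.1036 = 0.3218.
So the volume for UF₆ is 6.00 × 0.3218 = 1.93 L.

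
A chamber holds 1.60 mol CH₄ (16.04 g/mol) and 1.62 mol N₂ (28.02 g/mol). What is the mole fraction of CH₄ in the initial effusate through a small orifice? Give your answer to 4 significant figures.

Effusion rate of each component ∝ n_i/√M_i (partial pressure × 1/√M).
Mole fraction of CH₄ in the effusate = (n_CH₄/√M_CH₄) / (n_CH₄/√M_CH₄ + n_N₂/√M_N₂)
= (1.60/√16.04) / (1.60/√16.04 + 1.62/√28.02) = 0.3995/(0.3995 + 0.3060) = 0.5662.

0.5662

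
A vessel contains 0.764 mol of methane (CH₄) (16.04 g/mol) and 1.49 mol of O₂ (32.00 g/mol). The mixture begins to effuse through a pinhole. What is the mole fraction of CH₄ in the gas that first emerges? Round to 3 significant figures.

The effusion rate of species i is ∝ p_i/√M_i ∝ n_i/√M_i.
Mole fraction of CH₄ in the effusate = (n_CH₄/√M_CH₄) / (n_CH₄/√M_CH₄ + n_O₂/√M_O₂)
= (0.764/√16.04) / (0.764/√16.04 + 1.49/√32.00) = 0.1908/(0.1908 + 0.2634) = 0.420.

0.420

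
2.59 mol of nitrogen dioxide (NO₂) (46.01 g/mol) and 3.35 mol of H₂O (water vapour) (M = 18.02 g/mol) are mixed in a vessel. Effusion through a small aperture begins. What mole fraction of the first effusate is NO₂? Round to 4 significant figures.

The effusion rate of species i is ∝ p_i/√M_i ∝ n_i/√M_i.
Mole fraction of NO₂ in the effusate = (n_NO₂/√M_NO₂) / (n_NO₂/√M_NO₂ + n_H₂O/√M_H₂O)
= (2.59/√46.01) / (2.59/√46.01 + 3.35/√18.02) = 0.3818/(0.3818 + 0.7892) = 0.3261.

0.3261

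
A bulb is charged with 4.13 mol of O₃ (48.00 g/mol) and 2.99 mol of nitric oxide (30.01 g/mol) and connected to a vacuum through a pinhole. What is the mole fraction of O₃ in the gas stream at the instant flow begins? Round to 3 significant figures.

Effusion rate of each component ∝ n_i/√M_i (partial pressure × 1/√M).
So x_O₃ in the escaping gas = (n_O₃/√M_O₃) / Σ(n_i/√M_i)
= (4.13/√48.00) / (4.13/√48.00 + 2.99/√30.01) = 0.5961/(0.5961 + 0.5458) = 0.522.

0.522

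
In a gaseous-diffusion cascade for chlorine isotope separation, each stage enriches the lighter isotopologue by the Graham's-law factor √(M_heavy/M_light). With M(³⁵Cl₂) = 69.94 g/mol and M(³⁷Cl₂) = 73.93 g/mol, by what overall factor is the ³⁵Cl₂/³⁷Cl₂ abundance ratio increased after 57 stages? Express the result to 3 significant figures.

4.86

After 57 stages the ratio has grown by (√(73.93/69.94))^57 = (73.93/69.94)^(57/2).
= 1.05705^(57/2) = 4.86.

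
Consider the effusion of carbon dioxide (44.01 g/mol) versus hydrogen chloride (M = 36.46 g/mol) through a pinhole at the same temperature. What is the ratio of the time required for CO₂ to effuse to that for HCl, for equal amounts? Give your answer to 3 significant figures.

1.10

Since effusion rate ∝ 1/√M, t_CO₂/t_HCl = √(M_CO₂/M_HCl) = √(44.01/36.46) = √1.207 = 1.10.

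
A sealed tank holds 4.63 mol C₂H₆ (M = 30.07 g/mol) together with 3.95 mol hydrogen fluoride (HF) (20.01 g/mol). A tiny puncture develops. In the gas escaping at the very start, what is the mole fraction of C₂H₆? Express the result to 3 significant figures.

0.489

Rate_i ∝ x_i/√M_i (Graham's law weighted by mole fraction), so the effusate composition follows n_i/√M_i.
x_C₂H₆(eff) = (n_C₂H₆/√M_C₂H₆) / (n_C₂H₆/√M_C₂H₆ + n_HF/√M_HF)
= (4.63/√30.07) / (4.63/√30.07 + 3.95/√20.01) = 0.8443/(0.8443 + 0.8830) = 0.489.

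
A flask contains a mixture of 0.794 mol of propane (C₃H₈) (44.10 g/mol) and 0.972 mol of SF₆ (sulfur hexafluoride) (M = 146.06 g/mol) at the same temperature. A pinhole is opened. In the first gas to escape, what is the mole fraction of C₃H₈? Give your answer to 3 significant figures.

0.598

The effusion rate of species i is ∝ p_i/√M_i ∝ n_i/√M_i.
So x_C₃H₈ in the escaping gas = (n_C₃H₈/√M_C₃H₈) / Σ(n_i/√M_i)
= (0.794/√44.10) / (0.794/√44.10 + 0.972/√146.06) = 0.1196/(0.1196 + 0.08043) = 0.598.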